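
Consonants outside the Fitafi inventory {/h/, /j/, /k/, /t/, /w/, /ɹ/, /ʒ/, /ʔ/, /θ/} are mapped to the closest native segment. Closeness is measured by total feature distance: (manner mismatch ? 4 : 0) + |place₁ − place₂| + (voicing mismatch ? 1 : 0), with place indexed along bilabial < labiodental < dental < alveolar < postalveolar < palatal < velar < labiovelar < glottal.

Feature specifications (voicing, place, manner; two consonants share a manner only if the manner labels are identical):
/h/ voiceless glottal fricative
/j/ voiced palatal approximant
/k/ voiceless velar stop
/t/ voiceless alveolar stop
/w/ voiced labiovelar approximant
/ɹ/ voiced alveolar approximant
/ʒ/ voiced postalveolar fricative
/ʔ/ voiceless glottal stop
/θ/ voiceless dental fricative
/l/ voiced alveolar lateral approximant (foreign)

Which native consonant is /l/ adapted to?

/ɹ/ is closest: manner differs (lateral approximant→approximant, +4), place distance 0 (alveolar→alveolar), same voicing; total 4. Next closest is /t/ at distance 5.

ɹ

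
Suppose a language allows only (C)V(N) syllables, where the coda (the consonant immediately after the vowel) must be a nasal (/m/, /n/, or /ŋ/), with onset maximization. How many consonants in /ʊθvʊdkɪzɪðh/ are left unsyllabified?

Under (C)V(N), the unsyllabifiable consonants are /θ/, /d/, /ð/, /h/ (only a nasal (/m/, /n/, or /ŋ/) is licensed in coda position; onsets are limited to one consonant).

4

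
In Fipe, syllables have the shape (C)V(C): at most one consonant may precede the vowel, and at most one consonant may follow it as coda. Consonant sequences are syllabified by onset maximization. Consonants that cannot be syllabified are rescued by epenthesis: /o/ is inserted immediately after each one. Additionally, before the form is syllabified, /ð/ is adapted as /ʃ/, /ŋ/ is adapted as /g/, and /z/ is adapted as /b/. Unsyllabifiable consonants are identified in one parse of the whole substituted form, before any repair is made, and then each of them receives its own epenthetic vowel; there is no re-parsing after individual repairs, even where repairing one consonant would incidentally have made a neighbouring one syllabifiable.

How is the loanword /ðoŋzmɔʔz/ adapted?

ʃogbomɔʔbo

Substitution: /ð/ → /ʃ/, /ŋ/ → /g/, /z/ → /b/, giving /ʃogbmɔʔb/.
Syllabifying with onset maximization leaves /b/, /b/ stranded (at most one coda consonant is licensed; onsets are limited to one consonant).
Inserting the epenthetic vowel yields /b/ → /bo/, /b/ → /bo/.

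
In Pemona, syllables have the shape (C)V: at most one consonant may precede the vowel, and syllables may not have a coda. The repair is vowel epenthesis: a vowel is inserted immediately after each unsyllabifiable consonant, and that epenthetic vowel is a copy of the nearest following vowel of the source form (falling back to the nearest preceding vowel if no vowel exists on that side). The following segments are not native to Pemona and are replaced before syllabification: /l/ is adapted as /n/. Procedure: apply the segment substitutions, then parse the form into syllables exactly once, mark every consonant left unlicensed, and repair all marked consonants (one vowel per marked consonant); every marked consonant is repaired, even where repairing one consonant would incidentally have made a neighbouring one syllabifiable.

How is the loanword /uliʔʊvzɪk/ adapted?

Substitution: /l/ → /n/, giving /uniʔʊvzɪk/.
The consonants /v/, /k/ cannot be parsed into a legal (C)V syllable (no codas are permitted; onsets are limited to one consonant).
Inserting the epenthetic vowel yields /v/ → /vɪ/, /k/ → /kɪ/.

uniʔʊvɪzɪkɪ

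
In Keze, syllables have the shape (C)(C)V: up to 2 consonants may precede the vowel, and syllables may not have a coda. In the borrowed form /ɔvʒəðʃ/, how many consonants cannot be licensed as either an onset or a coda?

Under (C)(C)V, the unsyllabifiable consonants are /ð/, /ʃ/ (no codas are permitted; onsets may contain at most 2 consonants).

2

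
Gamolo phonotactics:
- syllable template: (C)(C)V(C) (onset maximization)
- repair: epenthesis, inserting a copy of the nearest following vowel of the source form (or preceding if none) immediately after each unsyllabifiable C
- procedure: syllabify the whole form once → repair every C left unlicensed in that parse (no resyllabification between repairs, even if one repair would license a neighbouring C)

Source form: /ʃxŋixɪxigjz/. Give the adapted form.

ʃixŋixɪxigjizi

Syllabifying with onset maximization leaves /ʃ/, /j/, /z/ stranded (at most one coda consonant is licensed; onsets may contain at most 2 consonants).
Epenthesis after each stranded consonant: /ʃ/ → /ʃi/, /j/ → /ji/, /z/ → /zi/.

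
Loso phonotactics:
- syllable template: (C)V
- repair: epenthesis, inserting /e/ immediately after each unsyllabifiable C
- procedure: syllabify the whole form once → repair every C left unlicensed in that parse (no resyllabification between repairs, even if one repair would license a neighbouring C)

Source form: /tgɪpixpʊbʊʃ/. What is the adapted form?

tegɪpixepʊbʊʃe

Under (C)V, the unsyllabifiable consonants are /t/, /x/, /ʃ/ (no codas are permitted; onsets are limited to one consonant).
Epenthesis after each stranded consonant: /t/ → /te/, /x/ → /xe/, /ʃ/ → /ʃe/.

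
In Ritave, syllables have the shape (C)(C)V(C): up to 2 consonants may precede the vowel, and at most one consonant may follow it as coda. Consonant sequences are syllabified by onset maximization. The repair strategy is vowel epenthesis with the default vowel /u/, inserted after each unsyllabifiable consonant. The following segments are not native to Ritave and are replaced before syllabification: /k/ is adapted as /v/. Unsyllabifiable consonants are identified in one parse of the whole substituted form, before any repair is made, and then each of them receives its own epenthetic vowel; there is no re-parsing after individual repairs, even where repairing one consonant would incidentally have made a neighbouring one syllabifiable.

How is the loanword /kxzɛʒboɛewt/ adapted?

vuxzɛʒboɛewtu

Substitution: /k/ → /v/, giving /vxzɛʒboɛewt/.
Syllabifying with onset maximization leaves /v/, /t/ stranded (at most one coda consonant is licensed; onsets may contain at most 2 consonants).
Each unlicensed consonant becomes the onset of a new syllable: /v/ → /vu/, /t/ → /tu/.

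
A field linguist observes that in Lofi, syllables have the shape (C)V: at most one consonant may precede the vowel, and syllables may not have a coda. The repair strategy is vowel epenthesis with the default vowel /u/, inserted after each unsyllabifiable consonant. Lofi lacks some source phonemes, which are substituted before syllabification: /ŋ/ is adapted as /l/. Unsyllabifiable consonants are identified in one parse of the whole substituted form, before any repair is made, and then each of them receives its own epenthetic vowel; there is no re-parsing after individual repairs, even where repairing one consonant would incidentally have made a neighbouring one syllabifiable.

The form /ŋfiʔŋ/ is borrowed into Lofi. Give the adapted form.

lufiʔulu

Substitution: /ŋ/ → /l/, giving /lfiʔl/.
Syllabifying with onset maximization leaves /l/, /ʔ/, /l/ stranded (no codas are permitted; onsets are limited to one consonant).
Epenthesis after each stranded consonant: /l/ → /lu/, /ʔ/ → /ʔu/, /l/ → /lu/.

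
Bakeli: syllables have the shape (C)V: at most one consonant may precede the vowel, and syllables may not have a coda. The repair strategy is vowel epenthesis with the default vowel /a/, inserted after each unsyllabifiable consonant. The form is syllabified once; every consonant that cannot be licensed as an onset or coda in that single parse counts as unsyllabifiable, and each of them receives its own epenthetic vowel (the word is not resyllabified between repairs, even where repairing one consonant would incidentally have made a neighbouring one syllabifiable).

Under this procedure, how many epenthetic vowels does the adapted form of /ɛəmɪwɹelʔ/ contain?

The unsyllabifiable consonants are /w/, /l/, /ʔ/; each receives one epenthetic vowel.

3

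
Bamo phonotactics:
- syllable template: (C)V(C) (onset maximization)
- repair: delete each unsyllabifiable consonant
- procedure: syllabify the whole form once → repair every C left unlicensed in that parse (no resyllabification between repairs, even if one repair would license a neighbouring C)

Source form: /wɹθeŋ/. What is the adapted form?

The consonants /w/, /ɹ/ cannot be parsed into a legal (C)V(C) syllable (at most one coda consonant is licensed; onsets are limited to one consonant).
Each unlicensed consonant is deleted: /w/, /ɹ/.

θeŋ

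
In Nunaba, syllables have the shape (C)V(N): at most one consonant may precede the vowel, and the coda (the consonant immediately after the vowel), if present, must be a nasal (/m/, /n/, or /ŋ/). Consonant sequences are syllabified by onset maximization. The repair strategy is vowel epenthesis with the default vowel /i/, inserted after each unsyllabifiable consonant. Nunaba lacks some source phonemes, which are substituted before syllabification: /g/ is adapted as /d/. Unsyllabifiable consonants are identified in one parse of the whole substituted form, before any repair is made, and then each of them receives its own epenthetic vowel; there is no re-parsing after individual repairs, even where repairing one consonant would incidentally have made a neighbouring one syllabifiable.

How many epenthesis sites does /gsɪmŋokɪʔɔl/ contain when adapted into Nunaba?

2

After substitution the input is /dsɪmŋokɪʔɔl/.
The unsyllabifiable consonants are /d/, /l/; each receives one epenthetic vowel.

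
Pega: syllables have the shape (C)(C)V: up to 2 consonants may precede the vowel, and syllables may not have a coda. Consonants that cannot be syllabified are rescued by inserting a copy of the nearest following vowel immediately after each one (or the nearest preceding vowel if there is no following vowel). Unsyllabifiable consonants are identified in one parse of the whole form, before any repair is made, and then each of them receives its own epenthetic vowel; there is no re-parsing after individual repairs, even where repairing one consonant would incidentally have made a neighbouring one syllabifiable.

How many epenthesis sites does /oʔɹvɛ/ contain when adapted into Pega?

The unsyllabifiable consonants are /ʔ/; each receives one epenthetic vowel.

1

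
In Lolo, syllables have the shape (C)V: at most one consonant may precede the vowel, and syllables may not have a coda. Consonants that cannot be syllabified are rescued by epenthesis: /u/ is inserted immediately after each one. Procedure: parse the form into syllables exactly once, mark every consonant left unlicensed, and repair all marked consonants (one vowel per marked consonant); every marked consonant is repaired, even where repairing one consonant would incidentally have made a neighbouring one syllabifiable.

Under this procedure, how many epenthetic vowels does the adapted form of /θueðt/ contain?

The unsyllabifiable consonants are /ð/, /t/; each receives one epenthetic vowel.

2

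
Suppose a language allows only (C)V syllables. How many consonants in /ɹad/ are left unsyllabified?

1

The consonants /d/ cannot be parsed into a legal (C)V syllable (no codas are permitted; onsets are limited to one consonant).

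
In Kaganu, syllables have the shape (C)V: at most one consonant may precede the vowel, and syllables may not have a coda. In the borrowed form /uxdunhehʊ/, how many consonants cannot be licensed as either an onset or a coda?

Syllabifying with onset maximization leaves /x/, /n/ stranded (no codas are permitted; onsets are limited to one consonant).

2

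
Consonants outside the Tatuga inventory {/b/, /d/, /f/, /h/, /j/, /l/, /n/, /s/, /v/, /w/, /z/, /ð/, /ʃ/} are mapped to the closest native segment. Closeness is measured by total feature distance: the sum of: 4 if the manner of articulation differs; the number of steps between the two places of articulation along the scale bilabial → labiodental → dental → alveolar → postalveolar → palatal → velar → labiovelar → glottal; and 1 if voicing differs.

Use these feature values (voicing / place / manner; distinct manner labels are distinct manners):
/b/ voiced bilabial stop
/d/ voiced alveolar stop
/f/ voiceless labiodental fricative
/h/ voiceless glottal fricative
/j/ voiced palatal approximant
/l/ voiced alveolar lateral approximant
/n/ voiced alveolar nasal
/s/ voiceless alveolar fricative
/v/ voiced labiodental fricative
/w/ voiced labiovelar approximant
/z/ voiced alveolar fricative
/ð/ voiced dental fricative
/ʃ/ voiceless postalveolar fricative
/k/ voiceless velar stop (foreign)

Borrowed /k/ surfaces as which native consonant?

/d/ is closest: same manner (stop), place distance 3 (velar→alveolar), voicing differs (+1); total 4. Next closest is /h/ at distance 6.

d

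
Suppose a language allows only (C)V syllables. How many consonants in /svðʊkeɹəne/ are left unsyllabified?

Under (C)V, the unsyllabifiable consonants are /s/, /v/ (no codas are permitted; onsets are limited to one consonant).

2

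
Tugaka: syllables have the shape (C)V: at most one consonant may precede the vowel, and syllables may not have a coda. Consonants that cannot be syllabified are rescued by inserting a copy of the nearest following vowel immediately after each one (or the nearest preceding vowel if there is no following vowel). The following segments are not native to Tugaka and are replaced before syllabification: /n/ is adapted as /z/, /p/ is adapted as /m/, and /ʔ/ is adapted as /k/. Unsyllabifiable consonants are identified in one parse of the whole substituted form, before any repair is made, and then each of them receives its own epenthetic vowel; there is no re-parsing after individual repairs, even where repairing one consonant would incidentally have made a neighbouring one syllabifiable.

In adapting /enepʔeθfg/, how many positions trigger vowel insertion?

4

After substitution the input is /ezemkeθfg/.
The unsyllabifiable consonants are /m/, /θ/, /f/, /g/; each receives one epenthetic vowel.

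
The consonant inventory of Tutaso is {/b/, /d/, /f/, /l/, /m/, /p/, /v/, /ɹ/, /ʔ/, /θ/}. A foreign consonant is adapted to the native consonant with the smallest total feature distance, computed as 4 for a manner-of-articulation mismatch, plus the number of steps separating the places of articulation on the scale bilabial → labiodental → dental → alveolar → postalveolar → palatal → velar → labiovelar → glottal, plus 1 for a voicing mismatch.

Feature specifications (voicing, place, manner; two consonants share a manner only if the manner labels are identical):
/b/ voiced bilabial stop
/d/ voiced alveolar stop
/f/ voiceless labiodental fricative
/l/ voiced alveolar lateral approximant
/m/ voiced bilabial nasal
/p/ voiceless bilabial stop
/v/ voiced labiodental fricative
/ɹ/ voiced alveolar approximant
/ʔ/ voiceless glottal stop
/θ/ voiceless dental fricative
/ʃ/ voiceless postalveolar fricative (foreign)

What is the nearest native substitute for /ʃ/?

/θ/ is closest: same manner (fricative), place distance 2 (postalveolar→dental), same voicing; total 2. Next closest is /f/ at distance 3.

θ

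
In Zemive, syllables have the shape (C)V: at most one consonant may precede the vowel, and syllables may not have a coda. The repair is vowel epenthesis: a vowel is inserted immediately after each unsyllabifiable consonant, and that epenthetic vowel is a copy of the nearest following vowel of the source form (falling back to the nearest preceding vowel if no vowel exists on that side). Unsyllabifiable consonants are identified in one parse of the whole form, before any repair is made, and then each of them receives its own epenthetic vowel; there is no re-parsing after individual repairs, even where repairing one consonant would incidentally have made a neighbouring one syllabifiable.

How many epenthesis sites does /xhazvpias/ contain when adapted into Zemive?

4

The unsyllabifiable consonants are /x/, /z/, /v/, /s/; each receives one epenthetic vowel.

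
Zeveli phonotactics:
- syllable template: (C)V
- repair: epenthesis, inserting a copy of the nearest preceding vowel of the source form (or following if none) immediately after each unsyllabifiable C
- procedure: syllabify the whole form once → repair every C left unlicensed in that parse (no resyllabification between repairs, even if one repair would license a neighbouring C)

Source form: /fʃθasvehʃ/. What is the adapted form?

faʃaθasaveheʃe

Under (C)V, the unsyllabifiable consonants are /f/, /ʃ/, /s/, /h/, /ʃ/ (no codas are permitted; onsets are limited to one consonant).
Inserting the epenthetic vowel yields /f/ → /fa/, /ʃ/ → /ʃa/, /s/ → /sa/, /h/ → /he/, /ʃ/ → /ʃe/.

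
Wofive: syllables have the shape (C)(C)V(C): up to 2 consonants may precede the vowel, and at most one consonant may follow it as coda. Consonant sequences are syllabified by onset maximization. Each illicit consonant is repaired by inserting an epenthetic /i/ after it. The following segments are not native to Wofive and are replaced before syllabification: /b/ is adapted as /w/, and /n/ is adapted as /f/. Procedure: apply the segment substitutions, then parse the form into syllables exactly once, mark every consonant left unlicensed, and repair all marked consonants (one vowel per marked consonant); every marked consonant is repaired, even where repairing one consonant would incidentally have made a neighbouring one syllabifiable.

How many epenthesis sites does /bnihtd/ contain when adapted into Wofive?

After substitution the input is /wfihtd/.
The unsyllabifiable consonants are /t/, /d/; each receives one epenthetic vowel.

2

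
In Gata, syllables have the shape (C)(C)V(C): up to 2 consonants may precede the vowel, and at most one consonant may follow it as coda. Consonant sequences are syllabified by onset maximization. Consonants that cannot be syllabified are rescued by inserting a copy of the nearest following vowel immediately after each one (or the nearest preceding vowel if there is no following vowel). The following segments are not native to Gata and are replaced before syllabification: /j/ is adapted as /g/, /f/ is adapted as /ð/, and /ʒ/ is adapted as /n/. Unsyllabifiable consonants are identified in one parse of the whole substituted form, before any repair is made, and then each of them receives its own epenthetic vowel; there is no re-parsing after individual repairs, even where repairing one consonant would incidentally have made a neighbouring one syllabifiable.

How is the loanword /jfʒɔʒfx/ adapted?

gɔðnɔnðɔxɔ

Substitution: /j/ → /g/, /f/ → /ð/, /ʒ/ → /n/, giving /gðnɔnðx/.
Under (C)(C)V(C), the unsyllabifiable consonants are /g/, /ð/, /x/ (at most one coda consonant is licensed; onsets may contain at most 2 consonants).
Each unlicensed consonant becomes the onset of a new syllable: /g/ → /gɔ/, /ð/ → /ðɔ/, /x/ → /xɔ/.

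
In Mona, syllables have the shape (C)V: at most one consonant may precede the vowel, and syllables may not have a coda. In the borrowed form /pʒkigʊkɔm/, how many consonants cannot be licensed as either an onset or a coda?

The consonants /p/, /ʒ/, /m/ cannot be parsed into a legal (C)V syllable (no codas are permitted; onsets are limited to one consonant).

3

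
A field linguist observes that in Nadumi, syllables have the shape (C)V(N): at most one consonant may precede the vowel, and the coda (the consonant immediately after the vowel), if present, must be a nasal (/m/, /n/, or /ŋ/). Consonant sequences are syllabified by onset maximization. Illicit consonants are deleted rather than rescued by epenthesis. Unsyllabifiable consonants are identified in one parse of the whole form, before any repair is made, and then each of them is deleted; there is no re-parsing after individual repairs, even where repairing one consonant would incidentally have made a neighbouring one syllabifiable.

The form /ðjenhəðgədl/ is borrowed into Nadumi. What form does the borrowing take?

jenhəgə

The consonants /ð/, /ð/, /d/, /l/ cannot be parsed into a legal (C)V(N) syllable (only a nasal (/m/, /n/, or /ŋ/) is licensed in coda position; onsets are limited to one consonant).
Deleting the stranded consonants removes /ð/, /ð/, /d/, /l/.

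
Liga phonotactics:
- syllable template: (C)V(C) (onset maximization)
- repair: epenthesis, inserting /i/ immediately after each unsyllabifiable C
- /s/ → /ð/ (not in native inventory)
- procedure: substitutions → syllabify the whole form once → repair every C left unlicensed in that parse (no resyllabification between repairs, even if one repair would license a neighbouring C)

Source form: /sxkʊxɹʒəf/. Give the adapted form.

Substitution: /s/ → /ð/, giving /ðxkʊxɹʒəf/.
Syllabifying with onset maximization leaves /ð/, /x/, /ɹ/ stranded (at most one coda consonant is licensed; onsets are limited to one consonant).
Epenthesis after each stranded consonant: /ð/ → /ði/, /x/ → /xi/, /ɹ/ → /ɹi/.

ðixikʊxɹiʒəf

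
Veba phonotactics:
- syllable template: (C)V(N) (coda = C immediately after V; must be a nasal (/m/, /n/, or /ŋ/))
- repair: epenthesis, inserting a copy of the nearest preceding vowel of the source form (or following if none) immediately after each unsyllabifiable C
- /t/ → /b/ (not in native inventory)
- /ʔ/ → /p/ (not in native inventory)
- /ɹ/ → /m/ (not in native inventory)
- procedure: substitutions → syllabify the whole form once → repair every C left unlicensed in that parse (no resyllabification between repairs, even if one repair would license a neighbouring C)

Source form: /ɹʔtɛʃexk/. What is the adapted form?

mɛpɛbɛʃexeke

Substitution: /ɹ/ → /m/, /ʔ/ → /p/, /t/ → /b/, giving /mpbɛʃexk/.
The consonants /m/, /p/, /x/, /k/ cannot be parsed into a legal (C)V(N) syllable (only a nasal (/m/, /n/, or /ŋ/) is licensed in coda position; onsets are limited to one consonant).
Inserting the epenthetic vowel yields /m/ → /mɛ/, /p/ → /pɛ/, /x/ → /xe/, /k/ → /ke/.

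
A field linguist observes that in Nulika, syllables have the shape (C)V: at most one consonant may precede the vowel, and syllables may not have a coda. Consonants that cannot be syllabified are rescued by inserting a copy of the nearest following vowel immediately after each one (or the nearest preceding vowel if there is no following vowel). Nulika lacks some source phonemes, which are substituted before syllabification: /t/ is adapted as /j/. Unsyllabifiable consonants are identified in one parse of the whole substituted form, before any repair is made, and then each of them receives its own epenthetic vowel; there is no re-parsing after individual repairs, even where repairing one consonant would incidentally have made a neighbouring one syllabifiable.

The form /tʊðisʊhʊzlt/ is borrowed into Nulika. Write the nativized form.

Substitution: /t/ → /j/, giving /jʊðisʊhʊzlj/.
Syllabifying with onset maximization leaves /z/, /l/, /j/ stranded (no codas are permitted; onsets are limited to one consonant).
Epenthesis after each stranded consonant: /z/ → /zʊ/, /l/ → /lʊ/, /j/ → /jʊ/.

jʊðisʊhʊzʊlʊjʊ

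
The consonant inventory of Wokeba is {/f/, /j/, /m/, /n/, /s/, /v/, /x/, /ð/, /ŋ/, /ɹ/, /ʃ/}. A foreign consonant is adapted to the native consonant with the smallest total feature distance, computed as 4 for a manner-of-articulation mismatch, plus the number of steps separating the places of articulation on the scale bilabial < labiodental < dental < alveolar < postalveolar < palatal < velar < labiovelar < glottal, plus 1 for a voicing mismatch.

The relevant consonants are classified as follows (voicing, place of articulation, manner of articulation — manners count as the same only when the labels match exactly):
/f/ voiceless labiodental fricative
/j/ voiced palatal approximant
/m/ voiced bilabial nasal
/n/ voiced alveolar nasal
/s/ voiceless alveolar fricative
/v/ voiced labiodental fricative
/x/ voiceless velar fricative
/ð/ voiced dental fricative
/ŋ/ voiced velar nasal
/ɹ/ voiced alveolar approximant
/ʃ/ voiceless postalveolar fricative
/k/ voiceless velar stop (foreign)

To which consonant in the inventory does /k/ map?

/x/ is closest: manner differs (stop→fricative, +4), place distance 0 (velar→velar), same voicing; total 4. Next closest is /ŋ/ at distance 5.

x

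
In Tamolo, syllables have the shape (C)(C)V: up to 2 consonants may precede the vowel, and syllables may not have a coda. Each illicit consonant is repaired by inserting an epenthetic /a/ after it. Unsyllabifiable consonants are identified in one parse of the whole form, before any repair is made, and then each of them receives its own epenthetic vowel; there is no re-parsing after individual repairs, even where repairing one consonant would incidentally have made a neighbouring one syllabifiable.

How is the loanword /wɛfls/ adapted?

The consonants /f/, /l/, /s/ cannot be parsed into a legal (C)(C)V syllable (no codas are permitted; onsets may contain at most 2 consonants).
Inserting the epenthetic vowel yields /f/ → /fa/, /l/ → /la/, /s/ → /sa/.

wɛfalasa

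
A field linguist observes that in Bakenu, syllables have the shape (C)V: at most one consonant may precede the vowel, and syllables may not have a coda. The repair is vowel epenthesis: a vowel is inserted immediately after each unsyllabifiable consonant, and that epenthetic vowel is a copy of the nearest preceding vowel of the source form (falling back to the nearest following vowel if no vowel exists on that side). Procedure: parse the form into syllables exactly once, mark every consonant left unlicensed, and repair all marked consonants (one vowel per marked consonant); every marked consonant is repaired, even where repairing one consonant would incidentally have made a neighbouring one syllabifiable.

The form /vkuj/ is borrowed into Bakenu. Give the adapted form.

The consonants /v/, /j/ cannot be parsed into a legal (C)V syllable (no codas are permitted; onsets are limited to one consonant).
Epenthesis after each stranded consonant: /v/ → /vu/, /j/ → /ju/.

vukuju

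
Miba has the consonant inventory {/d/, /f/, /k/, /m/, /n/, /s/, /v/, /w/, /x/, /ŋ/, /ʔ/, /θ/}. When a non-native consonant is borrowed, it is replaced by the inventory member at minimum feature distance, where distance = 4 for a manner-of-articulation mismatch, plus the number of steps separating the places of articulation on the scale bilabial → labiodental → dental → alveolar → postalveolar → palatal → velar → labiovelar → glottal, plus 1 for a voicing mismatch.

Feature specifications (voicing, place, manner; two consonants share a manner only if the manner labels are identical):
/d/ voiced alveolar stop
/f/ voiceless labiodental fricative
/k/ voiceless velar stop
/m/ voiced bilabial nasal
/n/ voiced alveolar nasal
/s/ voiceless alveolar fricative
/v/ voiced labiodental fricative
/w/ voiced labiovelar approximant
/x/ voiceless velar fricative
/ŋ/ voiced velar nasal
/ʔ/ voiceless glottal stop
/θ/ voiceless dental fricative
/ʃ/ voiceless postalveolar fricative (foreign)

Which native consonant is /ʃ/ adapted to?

/s/ is closest: same manner (fricative), place distance 1 (postalveolar→alveolar), same voicing; total 1. Next closest is /x/ at distance 2.

s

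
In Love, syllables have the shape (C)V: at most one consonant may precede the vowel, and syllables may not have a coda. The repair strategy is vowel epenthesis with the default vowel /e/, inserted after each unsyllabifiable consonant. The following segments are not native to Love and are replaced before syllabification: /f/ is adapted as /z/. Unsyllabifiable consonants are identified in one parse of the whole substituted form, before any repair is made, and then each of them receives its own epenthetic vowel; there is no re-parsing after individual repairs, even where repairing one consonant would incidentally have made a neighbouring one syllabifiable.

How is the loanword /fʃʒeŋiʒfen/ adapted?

zeʃeʒeŋiʒezene

Substitution: /f/ → /z/, giving /zʃʒeŋiʒzen/.
The consonants /z/, /ʃ/, /ʒ/, /n/ cannot be parsed into a legal (C)V syllable (no codas are permitted; onsets are limited to one consonant).
Epenthesis after each stranded consonant: /z/ → /ze/, /ʃ/ → /ʃe/, /ʒ/ → /ʒe/, /n/ → /ne/.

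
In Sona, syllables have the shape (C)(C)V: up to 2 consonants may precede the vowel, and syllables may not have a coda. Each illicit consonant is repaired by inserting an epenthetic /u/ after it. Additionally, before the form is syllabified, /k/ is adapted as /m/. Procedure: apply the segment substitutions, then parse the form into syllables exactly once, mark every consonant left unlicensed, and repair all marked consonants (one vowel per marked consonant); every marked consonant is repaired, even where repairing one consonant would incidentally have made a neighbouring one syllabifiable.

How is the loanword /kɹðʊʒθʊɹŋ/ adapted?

Substitution: /k/ → /m/, giving /mɹðʊʒθʊɹŋ/.
Syllabifying with onset maximization leaves /m/, /ɹ/, /ŋ/ stranded (no codas are permitted; onsets may contain at most 2 consonants).
Epenthesis after each stranded consonant: /m/ → /mu/, /ɹ/ → /ɹu/, /ŋ/ → /ŋu/.

muɹðʊʒθʊɹuŋu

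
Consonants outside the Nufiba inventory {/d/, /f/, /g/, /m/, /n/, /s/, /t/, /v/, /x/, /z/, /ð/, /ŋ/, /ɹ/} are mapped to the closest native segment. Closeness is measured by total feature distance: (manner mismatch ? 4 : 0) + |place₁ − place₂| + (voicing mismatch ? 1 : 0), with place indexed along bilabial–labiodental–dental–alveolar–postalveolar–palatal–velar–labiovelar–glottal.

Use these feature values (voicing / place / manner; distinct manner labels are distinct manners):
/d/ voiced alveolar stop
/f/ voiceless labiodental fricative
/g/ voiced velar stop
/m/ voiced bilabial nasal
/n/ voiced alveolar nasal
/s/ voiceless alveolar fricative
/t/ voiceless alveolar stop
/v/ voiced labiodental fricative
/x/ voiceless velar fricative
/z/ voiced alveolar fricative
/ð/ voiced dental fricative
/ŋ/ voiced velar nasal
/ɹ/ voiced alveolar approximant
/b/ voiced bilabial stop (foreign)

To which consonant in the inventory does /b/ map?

/d/ is closest: same manner (stop), place distance 3 (bilabial→alveolar), same voicing; total 3. Next closest is /m/ at distance 4.

d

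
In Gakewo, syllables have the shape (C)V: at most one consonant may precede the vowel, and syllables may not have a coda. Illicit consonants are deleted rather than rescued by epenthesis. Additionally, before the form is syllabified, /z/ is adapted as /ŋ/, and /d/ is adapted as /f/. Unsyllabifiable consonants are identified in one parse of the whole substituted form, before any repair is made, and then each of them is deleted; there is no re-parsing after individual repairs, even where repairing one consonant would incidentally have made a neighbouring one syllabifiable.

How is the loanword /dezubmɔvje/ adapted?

feŋumɔje

Substitution: /d/ → /f/, /z/ → /ŋ/, giving /feŋubmɔvje/.
Under (C)V, the unsyllabifiable consonants are /b/, /v/ (no codas are permitted; onsets are limited to one consonant).
Deleting the stranded consonants removes /b/, /v/.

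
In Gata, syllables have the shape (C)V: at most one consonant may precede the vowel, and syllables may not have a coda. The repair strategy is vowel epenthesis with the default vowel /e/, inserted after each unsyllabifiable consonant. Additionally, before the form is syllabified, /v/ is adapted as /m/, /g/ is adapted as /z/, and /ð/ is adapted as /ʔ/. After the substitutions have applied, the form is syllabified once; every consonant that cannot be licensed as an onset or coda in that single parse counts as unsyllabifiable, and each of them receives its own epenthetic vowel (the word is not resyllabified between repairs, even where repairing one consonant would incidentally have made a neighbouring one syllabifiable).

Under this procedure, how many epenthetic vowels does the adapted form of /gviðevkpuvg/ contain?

After substitution the input is /zmiʔemkpumz/.
The unsyllabifiable consonants are /z/, /m/, /k/, /m/, /z/; each receives one epenthetic vowel.

5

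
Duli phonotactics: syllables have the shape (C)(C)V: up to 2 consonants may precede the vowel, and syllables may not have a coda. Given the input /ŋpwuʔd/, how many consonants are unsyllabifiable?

The consonants /ŋ/, /ʔ/, /d/ cannot be parsed into a legal (C)(C)V syllable (no codas are permitted; onsets may contain at most 2 consonants).

3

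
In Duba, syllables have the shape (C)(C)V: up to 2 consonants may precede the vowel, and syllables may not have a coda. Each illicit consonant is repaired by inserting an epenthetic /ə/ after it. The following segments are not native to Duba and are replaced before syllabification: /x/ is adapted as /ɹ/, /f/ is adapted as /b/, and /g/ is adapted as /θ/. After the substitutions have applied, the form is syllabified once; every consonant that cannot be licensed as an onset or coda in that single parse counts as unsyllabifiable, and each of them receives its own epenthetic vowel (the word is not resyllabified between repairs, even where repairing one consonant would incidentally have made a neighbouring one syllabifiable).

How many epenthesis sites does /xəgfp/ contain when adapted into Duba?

After substitution the input is /ɹəθbp/.
The unsyllabifiable consonants are /θ/, /b/, /p/; each receives one epenthetic vowel.

3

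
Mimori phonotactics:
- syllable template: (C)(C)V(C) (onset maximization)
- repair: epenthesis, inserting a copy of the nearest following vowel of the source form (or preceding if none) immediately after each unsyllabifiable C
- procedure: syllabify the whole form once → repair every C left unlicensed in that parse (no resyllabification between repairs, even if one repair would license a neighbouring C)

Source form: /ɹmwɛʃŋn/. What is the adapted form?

ɹɛmwɛʃŋɛnɛ

The consonants /ɹ/, /ŋ/, /n/ cannot be parsed into a legal (C)(C)V(C) syllable (at most one coda consonant is licensed; onsets may contain at most 2 consonants).
Inserting the epenthetic vowel yields /ɹ/ → /ɹɛ/, /ŋ/ → /ŋɛ/, /n/ → /nɛ/.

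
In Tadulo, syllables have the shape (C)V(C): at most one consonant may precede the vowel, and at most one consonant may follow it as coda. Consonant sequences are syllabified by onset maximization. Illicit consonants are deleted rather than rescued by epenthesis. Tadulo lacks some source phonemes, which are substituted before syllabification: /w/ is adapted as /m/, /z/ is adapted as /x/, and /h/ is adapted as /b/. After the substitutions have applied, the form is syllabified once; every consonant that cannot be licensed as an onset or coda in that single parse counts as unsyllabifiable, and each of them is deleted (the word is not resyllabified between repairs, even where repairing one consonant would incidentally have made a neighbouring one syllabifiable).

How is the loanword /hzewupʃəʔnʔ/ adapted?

xemupʃəʔ

Substitution: /h/ → /b/, /z/ → /x/, /w/ → /m/, giving /bxemupʃəʔnʔ/.
Under (C)V(C), the unsyllabifiable consonants are /b/, /n/, /ʔ/ (at most one coda consonant is licensed; onsets are limited to one consonant).
Deletion applies to /b/, /n/, /ʔ/.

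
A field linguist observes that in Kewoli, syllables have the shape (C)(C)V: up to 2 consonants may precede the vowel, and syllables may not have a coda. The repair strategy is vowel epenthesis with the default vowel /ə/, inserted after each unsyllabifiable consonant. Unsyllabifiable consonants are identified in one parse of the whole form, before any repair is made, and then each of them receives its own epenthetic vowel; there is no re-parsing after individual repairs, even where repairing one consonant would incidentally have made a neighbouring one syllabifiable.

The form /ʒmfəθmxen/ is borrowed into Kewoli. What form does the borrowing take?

ʒəmfəθəmxenə

Syllabifying with onset maximization leaves /ʒ/, /θ/, /n/ stranded (no codas are permitted; onsets may contain at most 2 consonants).
Inserting the epenthetic vowel yields /ʒ/ → /ʒə/, /θ/ → /θə/, /n/ → /nə/.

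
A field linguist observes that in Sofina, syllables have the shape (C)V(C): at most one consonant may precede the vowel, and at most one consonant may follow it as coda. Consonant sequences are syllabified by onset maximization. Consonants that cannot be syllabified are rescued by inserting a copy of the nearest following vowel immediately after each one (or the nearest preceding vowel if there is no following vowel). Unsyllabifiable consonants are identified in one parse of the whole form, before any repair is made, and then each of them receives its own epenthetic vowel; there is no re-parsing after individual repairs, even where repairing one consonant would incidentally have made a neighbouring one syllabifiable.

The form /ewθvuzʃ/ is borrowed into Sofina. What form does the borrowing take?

ewθuvuzʃu

Syllabifying with onset maximization leaves /θ/, /ʃ/ stranded (at most one coda consonant is licensed; onsets are limited to one consonant).
Inserting the epenthetic vowel yields /θ/ → /θu/, /ʃ/ → /ʃu/.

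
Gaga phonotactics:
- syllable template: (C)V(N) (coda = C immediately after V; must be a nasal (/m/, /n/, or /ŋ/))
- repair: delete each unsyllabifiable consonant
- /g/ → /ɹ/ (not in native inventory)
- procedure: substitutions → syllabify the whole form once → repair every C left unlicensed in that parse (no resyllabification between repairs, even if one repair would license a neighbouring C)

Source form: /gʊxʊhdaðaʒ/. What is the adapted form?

ɹʊxʊdaða

Substitution: /g/ → /ɹ/, giving /ɹʊxʊhdaðaʒ/.
Under (C)V(N), the unsyllabifiable consonants are /h/, /ʒ/ (only a nasal (/m/, /n/, or /ŋ/) is licensed in coda position; onsets are limited to one consonant).
Deleting the stranded consonants removes /h/, /ʒ/.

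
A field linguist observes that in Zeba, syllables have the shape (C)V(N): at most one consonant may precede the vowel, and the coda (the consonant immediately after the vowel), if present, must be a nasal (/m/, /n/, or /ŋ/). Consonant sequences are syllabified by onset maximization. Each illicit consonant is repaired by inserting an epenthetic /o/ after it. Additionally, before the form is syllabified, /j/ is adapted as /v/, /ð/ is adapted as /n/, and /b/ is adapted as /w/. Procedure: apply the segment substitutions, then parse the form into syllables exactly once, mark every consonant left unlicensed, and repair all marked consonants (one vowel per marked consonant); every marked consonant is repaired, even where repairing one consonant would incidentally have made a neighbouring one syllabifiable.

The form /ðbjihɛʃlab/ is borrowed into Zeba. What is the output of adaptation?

Substitution: /ð/ → /n/, /b/ → /w/, /j/ → /v/, giving /nwvihɛʃlaw/.
Syllabifying with onset maximization leaves /n/, /w/, /ʃ/, /w/ stranded (only a nasal (/m/, /n/, or /ŋ/) is licensed in coda position; onsets are limited to one consonant).
Epenthesis after each stranded consonant: /n/ → /no/, /w/ → /wo/, /ʃ/ → /ʃo/, /w/ → /wo/.

nowovihɛʃolawo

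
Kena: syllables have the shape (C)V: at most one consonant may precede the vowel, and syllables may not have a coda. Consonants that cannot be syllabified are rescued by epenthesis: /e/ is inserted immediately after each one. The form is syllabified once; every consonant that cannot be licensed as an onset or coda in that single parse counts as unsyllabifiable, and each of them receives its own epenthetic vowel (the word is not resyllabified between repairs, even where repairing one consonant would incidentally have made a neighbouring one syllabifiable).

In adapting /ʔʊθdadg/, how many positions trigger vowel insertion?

The unsyllabifiable consonants are /θ/, /d/, /g/; each receives one epenthetic vowel.

3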